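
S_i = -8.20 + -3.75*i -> [-8.2, -11.95, -15.7, -19.45, -23.2]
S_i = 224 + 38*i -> [224, 262, 300, 338, 376]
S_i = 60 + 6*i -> [60, 66, 72, 78, 84]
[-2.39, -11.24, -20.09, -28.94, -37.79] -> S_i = -2.39 + -8.85*i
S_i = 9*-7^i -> [9, -63, 441, -3087, 21609]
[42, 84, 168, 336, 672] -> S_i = 42*2^i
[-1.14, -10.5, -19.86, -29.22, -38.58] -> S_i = -1.14 + -9.36*i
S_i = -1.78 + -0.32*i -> [-1.78, -2.1, -2.42, -2.74, -3.06]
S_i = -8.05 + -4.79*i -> [-8.05, -12.84, -17.63, -22.42, -27.21]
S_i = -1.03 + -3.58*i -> [-1.03, -4.61, -8.19, -11.77, -15.35]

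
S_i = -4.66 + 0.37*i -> [-4.66, -4.29, -3.92, -3.55, -3.18]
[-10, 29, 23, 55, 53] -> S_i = Random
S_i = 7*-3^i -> [7, -21, 63, -189, 567]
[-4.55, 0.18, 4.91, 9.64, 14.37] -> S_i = -4.55 + 4.73*i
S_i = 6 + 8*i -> [6, 14, 22, 30, 38]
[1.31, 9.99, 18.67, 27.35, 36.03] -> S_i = 1.31 + 8.68*i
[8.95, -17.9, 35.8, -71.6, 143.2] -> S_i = 8.95*(-2.00)^i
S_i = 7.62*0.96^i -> [7.62, 7.32, 7.02, 6.74, 6.47]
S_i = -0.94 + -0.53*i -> [-0.94, -1.47, -2.0, -2.53, -3.06]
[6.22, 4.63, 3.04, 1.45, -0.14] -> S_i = 6.22 + -1.59*i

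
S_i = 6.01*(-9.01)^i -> [6.01, -54.15, 487.89, -4395.91, 39607.15]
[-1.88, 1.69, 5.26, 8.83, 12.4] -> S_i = -1.88 + 3.57*i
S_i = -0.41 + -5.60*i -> [-0.41, -6.01, -11.61, -17.21, -22.81]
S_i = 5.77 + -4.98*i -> [5.77, 0.79, -4.19, -9.17, -14.15]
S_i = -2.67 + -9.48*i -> [-2.67, -12.15, -21.63, -31.11, -40.59]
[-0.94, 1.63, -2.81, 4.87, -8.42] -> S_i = -0.94*(-1.73)^i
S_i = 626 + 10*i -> [626, 636, 646, 656, 666]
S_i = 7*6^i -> [7, 42, 252, 1512, 9072]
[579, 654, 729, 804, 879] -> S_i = 579 + 75*i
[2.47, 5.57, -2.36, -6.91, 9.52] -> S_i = Random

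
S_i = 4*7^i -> [4, 28, 196, 1372, 9604]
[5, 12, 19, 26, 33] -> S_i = 5 + 7*i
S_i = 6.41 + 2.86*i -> [6.41, 9.27, 12.13, 14.99, 17.85]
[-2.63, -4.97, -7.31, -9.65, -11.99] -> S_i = -2.63 + -2.34*i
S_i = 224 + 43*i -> [224, 267, 310, 353, 396]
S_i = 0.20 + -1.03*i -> [0.2, -0.83, -1.86, -2.89, -3.92]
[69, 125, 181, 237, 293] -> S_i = 69 + 56*i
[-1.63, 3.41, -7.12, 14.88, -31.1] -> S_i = -1.63*(-2.09)^i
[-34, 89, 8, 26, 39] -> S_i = Random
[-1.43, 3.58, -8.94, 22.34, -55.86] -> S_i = -1.43*(-2.50)^i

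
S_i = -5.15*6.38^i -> [-5.15, -32.86, -209.63, -1337.42, -8532.77]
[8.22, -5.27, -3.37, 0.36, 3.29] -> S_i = Random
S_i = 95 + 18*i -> [95, 113, 131, 149, 167]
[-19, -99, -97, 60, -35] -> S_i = Random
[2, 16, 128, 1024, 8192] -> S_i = 2*8^i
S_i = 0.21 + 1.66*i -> [0.21, 1.87, 3.53, 5.19, 6.85]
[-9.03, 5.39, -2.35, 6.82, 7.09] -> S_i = Random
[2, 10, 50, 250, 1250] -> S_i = 2*5^i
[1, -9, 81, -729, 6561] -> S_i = 1*-9^i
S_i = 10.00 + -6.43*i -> [10.0, 3.57, -2.86, -9.29, -15.72]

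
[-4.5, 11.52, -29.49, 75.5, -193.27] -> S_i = -4.50*(-2.56)^i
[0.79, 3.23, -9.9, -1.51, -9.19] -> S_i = Random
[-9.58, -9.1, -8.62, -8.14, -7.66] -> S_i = -9.58 + 0.48*i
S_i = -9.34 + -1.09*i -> [-9.34, -10.43, -11.52, -12.61, -13.7]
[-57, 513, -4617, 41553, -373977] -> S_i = -57*-9^i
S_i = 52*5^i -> [52, 260, 1300, 6500, 32500]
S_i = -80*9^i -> [-80, -720, -6480, -58320, -524880]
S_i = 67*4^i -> [67, 268, 1072, 4288, 17152]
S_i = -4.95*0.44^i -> [-4.95, -2.18, -0.96, -0.42, -0.19]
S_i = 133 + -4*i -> [133, 129, 125, 121, 117]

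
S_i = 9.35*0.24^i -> [9.35, 2.24, 0.54, 0.13, 0.03]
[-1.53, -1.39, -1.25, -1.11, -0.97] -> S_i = -1.53 + 0.14*i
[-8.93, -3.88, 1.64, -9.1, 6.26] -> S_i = Random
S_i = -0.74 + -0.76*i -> [-0.74, -1.5, -2.26, -3.02, -3.78]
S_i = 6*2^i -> [6, 12, 24, 48, 96]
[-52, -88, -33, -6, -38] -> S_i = Random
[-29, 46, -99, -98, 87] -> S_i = Random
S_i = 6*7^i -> [6, 42, 294, 2058, 14406]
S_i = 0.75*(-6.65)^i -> [0.75, -4.99, 33.17, -220.56, 1466.72]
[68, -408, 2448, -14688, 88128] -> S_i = 68*-6^i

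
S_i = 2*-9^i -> [2, -18, 162, -1458, 13122]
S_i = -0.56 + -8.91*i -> [-0.56, -9.47, -18.38, -27.29, -36.2]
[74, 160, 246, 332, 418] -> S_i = 74 + 86*i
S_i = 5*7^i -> [5, 35, 245, 1715, 12005]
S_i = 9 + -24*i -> [9, -15, -39, -63, -87]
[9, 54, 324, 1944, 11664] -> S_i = 9*6^i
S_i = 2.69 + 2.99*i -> [2.69, 5.68, 8.67, 11.66, 14.65]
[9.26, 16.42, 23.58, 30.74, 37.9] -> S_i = 9.26 + 7.16*i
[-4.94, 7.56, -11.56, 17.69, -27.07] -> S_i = -4.94*(-1.53)^i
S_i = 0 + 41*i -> [0, 41, 82, 123, 164]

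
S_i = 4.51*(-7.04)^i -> [4.51, -31.75, 223.52, -1573.6, 11078.15]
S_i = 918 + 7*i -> [918, 925, 932, 939, 946]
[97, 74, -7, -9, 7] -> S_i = Random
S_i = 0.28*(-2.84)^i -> [0.28, -0.8, 2.26, -6.41, 18.22]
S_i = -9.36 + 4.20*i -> [-9.36, -5.16, -0.96, 3.24, 7.44]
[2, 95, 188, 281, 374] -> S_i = 2 + 93*i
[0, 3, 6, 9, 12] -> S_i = 0 + 3*i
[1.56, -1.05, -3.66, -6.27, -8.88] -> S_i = 1.56 + -2.61*i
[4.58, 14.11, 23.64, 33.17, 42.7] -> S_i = 4.58 + 9.53*i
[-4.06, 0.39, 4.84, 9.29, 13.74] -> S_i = -4.06 + 4.45*i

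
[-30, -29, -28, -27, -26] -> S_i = -30 + 1*i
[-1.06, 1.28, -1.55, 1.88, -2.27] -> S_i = -1.06*(-1.21)^i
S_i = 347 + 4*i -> [347, 351, 355, 359, 363]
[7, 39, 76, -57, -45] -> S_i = Random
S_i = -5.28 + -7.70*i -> [-5.28, -12.98, -20.68, -28.38, -36.08]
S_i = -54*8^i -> [-54, -432, -3456, -27648, -221184]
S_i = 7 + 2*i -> [7, 9, 11, 13, 15]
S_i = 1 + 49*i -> [1, 50, 99, 148, 197]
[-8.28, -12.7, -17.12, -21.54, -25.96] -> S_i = -8.28 + -4.42*i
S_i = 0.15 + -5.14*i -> [0.15, -4.99, -10.13, -15.27, -20.41]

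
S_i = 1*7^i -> [1, 7, 49, 343, 2401]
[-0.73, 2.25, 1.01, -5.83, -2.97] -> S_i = Random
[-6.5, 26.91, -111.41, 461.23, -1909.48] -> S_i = -6.50*(-4.14)^i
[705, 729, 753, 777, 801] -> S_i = 705 + 24*i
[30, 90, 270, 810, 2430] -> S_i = 30*3^i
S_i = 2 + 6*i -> [2, 8, 14, 20, 26]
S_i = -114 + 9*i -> [-114, -105, -96, -87, -78]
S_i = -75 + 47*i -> [-75, -28, 19, 66, 113]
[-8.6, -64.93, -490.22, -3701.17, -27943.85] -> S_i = -8.60*7.55^i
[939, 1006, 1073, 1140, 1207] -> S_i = 939 + 67*i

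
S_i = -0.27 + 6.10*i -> [-0.27, 5.83, 11.93, 18.03, 24.13]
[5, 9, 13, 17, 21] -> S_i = 5 + 4*i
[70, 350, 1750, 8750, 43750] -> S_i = 70*5^i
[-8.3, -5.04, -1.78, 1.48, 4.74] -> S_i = -8.30 + 3.26*i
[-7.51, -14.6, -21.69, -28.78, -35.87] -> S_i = -7.51 + -7.09*i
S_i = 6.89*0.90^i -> [6.89, 6.2, 5.58, 5.02, 4.52]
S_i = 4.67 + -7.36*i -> [4.67, -2.69, -10.05, -17.41, -24.77]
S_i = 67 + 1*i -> [67, 68, 69, 70, 71]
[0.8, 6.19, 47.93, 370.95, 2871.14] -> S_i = 0.80*7.74^i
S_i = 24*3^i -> [24, 72, 216, 648, 1944]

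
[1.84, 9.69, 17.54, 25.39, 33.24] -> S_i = 1.84 + 7.85*i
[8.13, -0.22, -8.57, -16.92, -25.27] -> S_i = 8.13 + -8.35*i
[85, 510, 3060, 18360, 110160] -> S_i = 85*6^i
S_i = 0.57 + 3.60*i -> [0.57, 4.17, 7.77, 11.37, 14.97]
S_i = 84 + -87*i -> [84, -3, -90, -177, -264]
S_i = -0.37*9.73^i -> [-0.37, -3.6, -35.03, -340.83, -3316.29]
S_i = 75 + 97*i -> [75, 172, 269, 366, 463]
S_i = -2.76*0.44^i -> [-2.76, -1.21, -0.53, -0.24, -0.1]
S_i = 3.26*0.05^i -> [3.26, 0.16, 0.01, 0.0, 0.0]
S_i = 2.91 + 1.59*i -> [2.91, 4.5, 6.09, 7.68, 9.27]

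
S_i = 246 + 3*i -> [246, 249, 252, 255, 258]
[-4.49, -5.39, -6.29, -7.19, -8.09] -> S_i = -4.49 + -0.90*i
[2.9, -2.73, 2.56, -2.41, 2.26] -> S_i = 2.90*(-0.94)^i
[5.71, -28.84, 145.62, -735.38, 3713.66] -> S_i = 5.71*(-5.05)^i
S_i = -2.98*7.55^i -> [-2.98, -22.5, -169.87, -1282.5, -9682.87]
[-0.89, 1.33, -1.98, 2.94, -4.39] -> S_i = -0.89*(-1.49)^i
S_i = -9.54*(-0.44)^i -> [-9.54, 4.2, -1.85, 0.81, -0.36]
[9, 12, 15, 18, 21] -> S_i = 9 + 3*i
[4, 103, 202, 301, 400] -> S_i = 4 + 99*i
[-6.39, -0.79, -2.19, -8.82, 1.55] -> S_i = Random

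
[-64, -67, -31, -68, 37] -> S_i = Random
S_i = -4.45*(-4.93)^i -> [-4.45, 21.94, -108.16, 533.21, -2628.74]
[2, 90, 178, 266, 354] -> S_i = 2 + 88*i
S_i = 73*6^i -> [73, 438, 2628, 15768, 94608]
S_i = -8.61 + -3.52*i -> [-8.61, -12.13, -15.65, -19.17, -22.69]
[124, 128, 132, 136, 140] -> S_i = 124 + 4*i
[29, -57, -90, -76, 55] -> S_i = Random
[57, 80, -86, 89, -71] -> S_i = Random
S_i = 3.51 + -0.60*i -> [3.51, 2.91, 2.31, 1.71, 1.11]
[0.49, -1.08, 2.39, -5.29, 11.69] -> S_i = 0.49*(-2.21)^i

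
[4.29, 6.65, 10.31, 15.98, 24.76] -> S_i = 4.29*1.55^i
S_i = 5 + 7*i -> [5, 12, 19, 26, 33]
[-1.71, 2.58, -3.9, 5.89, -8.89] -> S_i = -1.71*(-1.51)^i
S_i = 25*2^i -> [25, 50, 100, 200, 400]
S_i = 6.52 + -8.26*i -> [6.52, -1.74, -10.0, -18.26, -26.52]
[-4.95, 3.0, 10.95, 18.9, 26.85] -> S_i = -4.95 + 7.95*i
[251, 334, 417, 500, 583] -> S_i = 251 + 83*i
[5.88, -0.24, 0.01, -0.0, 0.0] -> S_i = 5.88*(-0.04)^i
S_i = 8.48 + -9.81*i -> [8.48, -1.33, -11.14, -20.95, -30.76]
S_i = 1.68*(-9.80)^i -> [1.68, -16.46, 161.35, -1581.2, 15495.79]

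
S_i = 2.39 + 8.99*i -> [2.39, 11.38, 20.37, 29.36, 38.35]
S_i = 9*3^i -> [9, 27, 81, 243, 729]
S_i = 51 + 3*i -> [51, 54, 57, 60, 63]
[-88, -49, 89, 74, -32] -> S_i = Random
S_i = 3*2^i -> [3, 6, 12, 24, 48]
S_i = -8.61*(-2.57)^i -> [-8.61, 22.13, -56.87, 146.15, -375.61]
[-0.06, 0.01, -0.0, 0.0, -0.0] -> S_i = -0.06*(-0.20)^i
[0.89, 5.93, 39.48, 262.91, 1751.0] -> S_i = 0.89*6.66^i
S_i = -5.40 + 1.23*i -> [-5.4, -4.17, -2.94, -1.71, -0.48]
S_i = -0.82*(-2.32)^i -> [-0.82, 1.9, -4.41, 10.24, -23.76]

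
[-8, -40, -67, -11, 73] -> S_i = Random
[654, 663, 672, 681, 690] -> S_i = 654 + 9*i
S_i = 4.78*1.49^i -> [4.78, 7.12, 10.61, 15.81, 23.56]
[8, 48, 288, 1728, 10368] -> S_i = 8*6^i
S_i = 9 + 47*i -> [9, 56, 103, 150, 197]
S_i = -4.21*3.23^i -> [-4.21, -13.6, -43.92, -141.87, -458.24]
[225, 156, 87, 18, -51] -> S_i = 225 + -69*i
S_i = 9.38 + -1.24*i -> [9.38, 8.14, 6.9, 5.66, 4.42]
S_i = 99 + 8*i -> [99, 107, 115, 123, 131]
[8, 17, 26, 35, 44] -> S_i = 8 + 9*i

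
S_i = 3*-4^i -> [3, -12, 48, -192, 768]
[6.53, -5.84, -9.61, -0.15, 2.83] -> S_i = Random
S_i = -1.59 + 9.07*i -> [-1.59, 7.48, 16.55, 25.62, 34.69]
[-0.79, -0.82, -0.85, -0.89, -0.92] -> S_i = -0.79*1.04^i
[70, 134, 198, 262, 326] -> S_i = 70 + 64*i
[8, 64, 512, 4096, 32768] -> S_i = 8*8^i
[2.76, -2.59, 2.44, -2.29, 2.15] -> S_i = 2.76*(-0.94)^i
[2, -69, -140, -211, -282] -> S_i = 2 + -71*i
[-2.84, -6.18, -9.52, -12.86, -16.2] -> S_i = -2.84 + -3.34*i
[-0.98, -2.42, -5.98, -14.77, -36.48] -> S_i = -0.98*2.47^i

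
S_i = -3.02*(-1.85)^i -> [-3.02, 5.59, -10.34, 19.12, -35.37]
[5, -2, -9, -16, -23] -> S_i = 5 + -7*i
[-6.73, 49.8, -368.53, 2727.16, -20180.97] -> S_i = -6.73*(-7.40)^i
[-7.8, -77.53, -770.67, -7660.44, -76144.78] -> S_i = -7.80*9.94^i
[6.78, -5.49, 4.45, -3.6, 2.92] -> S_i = 6.78*(-0.81)^i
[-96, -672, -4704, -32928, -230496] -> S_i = -96*7^i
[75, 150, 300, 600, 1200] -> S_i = 75*2^i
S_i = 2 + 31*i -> [2, 33, 64, 95, 126]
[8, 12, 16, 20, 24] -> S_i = 8 + 4*i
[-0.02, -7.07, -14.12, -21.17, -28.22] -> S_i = -0.02 + -7.05*i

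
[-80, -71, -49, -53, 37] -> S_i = Random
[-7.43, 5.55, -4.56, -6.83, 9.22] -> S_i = Random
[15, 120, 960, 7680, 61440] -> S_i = 15*8^i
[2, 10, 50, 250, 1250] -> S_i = 2*5^i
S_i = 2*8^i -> [2, 16, 128, 1024, 8192]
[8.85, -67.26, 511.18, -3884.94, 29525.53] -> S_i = 8.85*(-7.60)^i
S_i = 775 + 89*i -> [775, 864, 953, 1042, 1131]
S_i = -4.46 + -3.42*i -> [-4.46, -7.88, -11.3, -14.72, -18.14]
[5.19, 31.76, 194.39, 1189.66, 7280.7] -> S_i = 5.19*6.12^i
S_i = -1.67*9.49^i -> [-1.67, -15.85, -150.4, -1427.3, -13545.07]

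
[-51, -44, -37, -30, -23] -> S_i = -51 + 7*i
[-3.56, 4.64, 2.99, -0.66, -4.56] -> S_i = Random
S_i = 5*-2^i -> [5, -10, 20, -40, 80]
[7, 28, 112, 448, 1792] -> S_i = 7*4^i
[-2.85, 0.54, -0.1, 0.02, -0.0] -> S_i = -2.85*(-0.19)^i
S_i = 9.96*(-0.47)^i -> [9.96, -4.68, 2.2, -1.03, 0.49]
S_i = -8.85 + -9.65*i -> [-8.85, -18.5, -28.15, -37.8, -47.45]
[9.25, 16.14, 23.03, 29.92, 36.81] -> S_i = 9.25 + 6.89*i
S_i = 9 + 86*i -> [9, 95, 181, 267, 353]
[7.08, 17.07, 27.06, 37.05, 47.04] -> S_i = 7.08 + 9.99*i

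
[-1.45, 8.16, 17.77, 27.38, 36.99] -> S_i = -1.45 + 9.61*i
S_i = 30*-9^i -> [30, -270, 2430, -21870, 196830]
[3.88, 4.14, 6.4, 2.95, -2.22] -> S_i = Random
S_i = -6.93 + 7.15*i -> [-6.93, 0.22, 7.37, 14.52, 21.67]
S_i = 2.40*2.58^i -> [2.4, 6.19, 15.98, 41.22, 106.34]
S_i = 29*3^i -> [29, 87, 261, 783, 2349]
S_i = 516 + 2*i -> [516, 518, 520, 522, 524]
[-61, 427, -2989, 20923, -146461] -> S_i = -61*-7^i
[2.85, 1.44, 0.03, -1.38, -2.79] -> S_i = 2.85 + -1.41*i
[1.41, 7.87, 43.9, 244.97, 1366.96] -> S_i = 1.41*5.58^i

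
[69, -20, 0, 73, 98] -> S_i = Random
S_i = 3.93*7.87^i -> [3.93, 30.93, 243.41, 1915.65, 15076.19]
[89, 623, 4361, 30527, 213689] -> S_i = 89*7^i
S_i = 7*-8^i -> [7, -56, 448, -3584, 28672]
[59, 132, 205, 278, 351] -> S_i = 59 + 73*i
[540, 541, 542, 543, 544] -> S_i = 540 + 1*i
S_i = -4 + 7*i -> [-4, 3, 10, 17, 24]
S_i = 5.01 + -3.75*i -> [5.01, 1.26, -2.49, -6.24, -9.99]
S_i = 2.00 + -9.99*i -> [2.0, -7.99, -17.98, -27.97, -37.96]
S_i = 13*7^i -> [13, 91, 637, 4459, 31213]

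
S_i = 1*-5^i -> [1, -5, 25, -125, 625]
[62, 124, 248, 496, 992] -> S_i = 62*2^i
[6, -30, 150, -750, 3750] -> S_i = 6*-5^i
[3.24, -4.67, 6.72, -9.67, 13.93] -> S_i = 3.24*(-1.44)^i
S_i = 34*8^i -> [34, 272, 2176, 17408, 139264]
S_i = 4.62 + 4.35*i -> [4.62, 8.97, 13.32, 17.67, 22.02]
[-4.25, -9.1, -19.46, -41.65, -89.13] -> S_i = -4.25*2.14^i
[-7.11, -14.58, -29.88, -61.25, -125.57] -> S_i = -7.11*2.05^i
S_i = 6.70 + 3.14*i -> [6.7, 9.84, 12.98, 16.12, 19.26]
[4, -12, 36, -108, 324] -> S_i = 4*-3^i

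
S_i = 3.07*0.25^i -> [3.07, 0.77, 0.19, 0.05, 0.01]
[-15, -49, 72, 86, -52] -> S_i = Random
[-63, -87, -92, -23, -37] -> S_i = Random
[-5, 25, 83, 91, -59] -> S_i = Random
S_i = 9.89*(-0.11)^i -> [9.89, -1.09, 0.12, -0.01, 0.0]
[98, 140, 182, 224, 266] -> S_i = 98 + 42*i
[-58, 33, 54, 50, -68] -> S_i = Random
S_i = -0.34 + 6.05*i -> [-0.34, 5.71, 11.76, 17.81, 23.86]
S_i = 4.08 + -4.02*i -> [4.08, 0.06, -3.96, -7.98, -12.0]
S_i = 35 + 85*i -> [35, 120, 205, 290, 375]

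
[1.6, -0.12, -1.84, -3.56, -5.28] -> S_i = 1.60 + -1.72*i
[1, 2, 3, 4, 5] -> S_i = 1 + 1*i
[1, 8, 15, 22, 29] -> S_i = 1 + 7*i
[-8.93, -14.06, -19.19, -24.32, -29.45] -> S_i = -8.93 + -5.13*i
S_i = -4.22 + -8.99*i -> [-4.22, -13.21, -22.2, -31.19, -40.18]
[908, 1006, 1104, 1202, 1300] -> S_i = 908 + 98*i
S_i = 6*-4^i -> [6, -24, 96, -384, 1536]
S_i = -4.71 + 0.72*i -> [-4.71, -3.99, -3.27, -2.55, -1.83]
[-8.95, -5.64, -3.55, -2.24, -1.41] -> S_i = -8.95*0.63^i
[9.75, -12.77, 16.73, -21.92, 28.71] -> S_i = 9.75*(-1.31)^i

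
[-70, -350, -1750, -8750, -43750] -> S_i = -70*5^i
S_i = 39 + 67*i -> [39, 106, 173, 240, 307]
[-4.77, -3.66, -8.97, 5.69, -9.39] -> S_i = Random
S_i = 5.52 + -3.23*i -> [5.52, 2.29, -0.94, -4.17, -7.4]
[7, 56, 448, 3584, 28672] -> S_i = 7*8^i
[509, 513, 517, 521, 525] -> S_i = 509 + 4*i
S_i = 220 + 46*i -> [220, 266, 312, 358, 404]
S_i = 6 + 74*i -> [6, 80, 154, 228, 302]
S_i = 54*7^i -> [54, 378, 2646, 18522, 129654]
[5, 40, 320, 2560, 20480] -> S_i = 5*8^i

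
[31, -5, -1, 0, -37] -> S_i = Random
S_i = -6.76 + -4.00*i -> [-6.76, -10.76, -14.76, -18.76, -22.76]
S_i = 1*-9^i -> [1, -9, 81, -729, 6561]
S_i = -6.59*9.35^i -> [-6.59, -61.62, -576.11, -5386.67, -50365.35]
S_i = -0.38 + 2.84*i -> [-0.38, 2.46, 5.3, 8.14, 10.98]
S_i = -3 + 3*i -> [-3, 0, 3, 6, 9]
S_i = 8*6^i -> [8, 48, 288, 1728, 10368]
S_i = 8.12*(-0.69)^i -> [8.12, -5.6, 3.87, -2.67, 1.84]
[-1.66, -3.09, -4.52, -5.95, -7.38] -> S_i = -1.66 + -1.43*i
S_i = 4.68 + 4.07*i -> [4.68, 8.75, 12.82, 16.89, 20.96]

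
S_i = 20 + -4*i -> [20, 16, 12, 8, 4]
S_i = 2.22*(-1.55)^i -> [2.22, -3.44, 5.33, -8.27, 12.81]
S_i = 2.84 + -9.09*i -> [2.84, -6.25, -15.34, -24.43, -33.52]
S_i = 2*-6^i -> [2, -12, 72, -432, 2592]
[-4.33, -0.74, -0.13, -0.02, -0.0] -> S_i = -4.33*0.17^i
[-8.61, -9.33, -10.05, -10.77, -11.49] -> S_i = -8.61 + -0.72*i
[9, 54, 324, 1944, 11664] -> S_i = 9*6^i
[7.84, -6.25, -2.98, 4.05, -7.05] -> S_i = Random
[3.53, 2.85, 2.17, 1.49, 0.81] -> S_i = 3.53 + -0.68*i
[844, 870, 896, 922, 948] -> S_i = 844 + 26*i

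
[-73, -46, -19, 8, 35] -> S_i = -73 + 27*i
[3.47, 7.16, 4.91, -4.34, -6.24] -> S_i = Random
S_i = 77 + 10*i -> [77, 87, 97, 107, 117]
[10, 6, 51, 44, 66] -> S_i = Random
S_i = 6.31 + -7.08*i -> [6.31, -0.77, -7.85, -14.93, -22.01]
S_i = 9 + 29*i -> [9, 38, 67, 96, 125]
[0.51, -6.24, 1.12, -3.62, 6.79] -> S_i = Random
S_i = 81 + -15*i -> [81, 66, 51, 36, 21]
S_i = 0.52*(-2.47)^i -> [0.52, -1.28, 3.17, -7.84, 19.35]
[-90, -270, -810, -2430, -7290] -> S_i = -90*3^i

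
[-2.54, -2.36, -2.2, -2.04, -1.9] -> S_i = -2.54*0.93^i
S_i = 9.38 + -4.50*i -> [9.38, 4.88, 0.38, -4.12, -8.62]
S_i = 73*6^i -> [73, 438, 2628, 15768, 94608]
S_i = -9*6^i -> [-9, -54, -324, -1944, -11664]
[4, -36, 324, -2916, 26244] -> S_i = 4*-9^i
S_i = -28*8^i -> [-28, -224, -1792, -14336, -114688]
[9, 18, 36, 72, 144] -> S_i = 9*2^i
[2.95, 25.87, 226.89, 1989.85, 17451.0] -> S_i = 2.95*8.77^i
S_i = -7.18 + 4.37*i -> [-7.18, -2.81, 1.56, 5.93, 10.3]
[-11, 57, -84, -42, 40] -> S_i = Random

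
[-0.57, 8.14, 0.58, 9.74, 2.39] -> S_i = Random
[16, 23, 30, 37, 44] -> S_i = 16 + 7*i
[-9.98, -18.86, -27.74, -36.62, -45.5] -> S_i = -9.98 + -8.88*i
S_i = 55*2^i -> [55, 110, 220, 440, 880]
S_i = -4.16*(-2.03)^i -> [-4.16, 8.44, -17.14, 34.8, -70.64]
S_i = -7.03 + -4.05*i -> [-7.03, -11.08, -15.13, -19.18, -23.23]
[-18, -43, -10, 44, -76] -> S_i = Random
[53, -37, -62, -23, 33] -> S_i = Random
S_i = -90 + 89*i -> [-90, -1, 88, 177, 266]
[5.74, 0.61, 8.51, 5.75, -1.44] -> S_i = Random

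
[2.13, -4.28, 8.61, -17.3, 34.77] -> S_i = 2.13*(-2.01)^i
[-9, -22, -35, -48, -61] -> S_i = -9 + -13*i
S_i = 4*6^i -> [4, 24, 144, 864, 5184]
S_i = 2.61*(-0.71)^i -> [2.61, -1.85, 1.32, -0.93, 0.66]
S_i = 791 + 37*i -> [791, 828, 865, 902, 939]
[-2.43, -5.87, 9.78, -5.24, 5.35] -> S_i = Random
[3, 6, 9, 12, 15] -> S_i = 3 + 3*i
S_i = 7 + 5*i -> [7, 12, 17, 22, 27]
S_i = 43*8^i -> [43, 344, 2752, 22016, 176128]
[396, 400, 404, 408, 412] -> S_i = 396 + 4*i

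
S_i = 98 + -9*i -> [98, 89, 80, 71, 62]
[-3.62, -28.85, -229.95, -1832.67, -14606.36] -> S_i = -3.62*7.97^i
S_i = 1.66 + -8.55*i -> [1.66, -6.89, -15.44, -23.99, -32.54]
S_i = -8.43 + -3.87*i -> [-8.43, -12.3, -16.17, -20.04, -23.91]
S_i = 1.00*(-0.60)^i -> [1.0, -0.6, 0.36, -0.22, 0.13]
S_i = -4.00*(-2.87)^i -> [-4.0, 11.48, -32.95, 94.56, -271.39]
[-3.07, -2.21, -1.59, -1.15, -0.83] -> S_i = -3.07*0.72^i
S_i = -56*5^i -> [-56, -280, -1400, -7000, -35000]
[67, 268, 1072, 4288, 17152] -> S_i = 67*4^i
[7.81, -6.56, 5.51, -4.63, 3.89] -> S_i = 7.81*(-0.84)^i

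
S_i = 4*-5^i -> [4, -20, 100, -500, 2500]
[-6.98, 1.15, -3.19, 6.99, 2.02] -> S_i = Random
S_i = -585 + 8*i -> [-585, -577, -569, -561, -553]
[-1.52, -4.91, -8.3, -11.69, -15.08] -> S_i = -1.52 + -3.39*i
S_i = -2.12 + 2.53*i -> [-2.12, 0.41, 2.94, 5.47, 8.0]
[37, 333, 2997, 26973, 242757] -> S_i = 37*9^i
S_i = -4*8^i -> [-4, -32, -256, -2048, -16384]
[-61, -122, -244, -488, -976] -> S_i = -61*2^i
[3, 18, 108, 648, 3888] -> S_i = 3*6^i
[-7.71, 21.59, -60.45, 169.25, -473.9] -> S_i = -7.71*(-2.80)^i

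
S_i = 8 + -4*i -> [8, 4, 0, -4, -8]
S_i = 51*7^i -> [51, 357, 2499, 17493, 122451]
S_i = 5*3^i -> [5, 15, 45, 135, 405]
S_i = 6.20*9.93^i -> [6.2, 61.57, 611.35, 6070.71, 60282.14]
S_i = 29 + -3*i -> [29, 26, 23, 20, 17]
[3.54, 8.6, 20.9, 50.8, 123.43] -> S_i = 3.54*2.43^i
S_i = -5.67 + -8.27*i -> [-5.67, -13.94, -22.21, -30.48, -38.75]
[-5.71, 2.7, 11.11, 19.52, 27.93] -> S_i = -5.71 + 8.41*i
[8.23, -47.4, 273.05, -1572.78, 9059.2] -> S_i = 8.23*(-5.76)^i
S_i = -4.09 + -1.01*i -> [-4.09, -5.1, -6.11, -7.12, -8.13]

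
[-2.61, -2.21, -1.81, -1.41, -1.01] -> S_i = -2.61 + 0.40*i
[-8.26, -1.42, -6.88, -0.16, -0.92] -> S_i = Random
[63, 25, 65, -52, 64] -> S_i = Random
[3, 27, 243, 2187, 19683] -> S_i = 3*9^i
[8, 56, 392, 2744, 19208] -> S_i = 8*7^i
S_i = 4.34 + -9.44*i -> [4.34, -5.1, -14.54, -23.98, -33.42]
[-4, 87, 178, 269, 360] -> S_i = -4 + 91*i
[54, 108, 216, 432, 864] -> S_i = 54*2^i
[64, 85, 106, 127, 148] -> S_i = 64 + 21*i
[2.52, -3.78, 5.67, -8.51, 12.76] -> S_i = 2.52*(-1.50)^i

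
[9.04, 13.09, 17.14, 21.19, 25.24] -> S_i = 9.04 + 4.05*i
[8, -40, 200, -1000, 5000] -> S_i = 8*-5^i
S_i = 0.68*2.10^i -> [0.68, 1.43, 3.0, 6.3, 13.22]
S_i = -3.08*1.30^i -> [-3.08, -4.0, -5.21, -6.77, -8.8]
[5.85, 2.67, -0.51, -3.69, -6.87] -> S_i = 5.85 + -3.18*i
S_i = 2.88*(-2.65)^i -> [2.88, -7.63, 20.22, -53.6, 142.03]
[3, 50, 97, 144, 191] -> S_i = 3 + 47*i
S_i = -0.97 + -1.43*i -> [-0.97, -2.4, -3.83, -5.26, -6.69]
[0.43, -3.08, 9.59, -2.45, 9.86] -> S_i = Random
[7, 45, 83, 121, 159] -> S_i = 7 + 38*i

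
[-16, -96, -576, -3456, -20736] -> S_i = -16*6^i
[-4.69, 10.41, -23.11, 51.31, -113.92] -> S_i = -4.69*(-2.22)^i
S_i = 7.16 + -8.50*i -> [7.16, -1.34, -9.84, -18.34, -26.84]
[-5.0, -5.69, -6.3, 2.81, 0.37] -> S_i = Random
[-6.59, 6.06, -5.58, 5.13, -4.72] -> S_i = -6.59*(-0.92)^i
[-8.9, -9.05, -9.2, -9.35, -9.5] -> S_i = -8.90 + -0.15*i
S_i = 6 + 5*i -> [6, 11, 16, 21, 26]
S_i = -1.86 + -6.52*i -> [-1.86, -8.38, -14.9, -21.42, -27.94]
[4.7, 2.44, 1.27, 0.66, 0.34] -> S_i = 4.70*0.52^i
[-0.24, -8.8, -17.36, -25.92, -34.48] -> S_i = -0.24 + -8.56*i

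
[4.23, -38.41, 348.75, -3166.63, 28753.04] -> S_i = 4.23*(-9.08)^i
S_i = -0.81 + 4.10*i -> [-0.81, 3.29, 7.39, 11.49, 15.59]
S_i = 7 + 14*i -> [7, 21, 35, 49, 63]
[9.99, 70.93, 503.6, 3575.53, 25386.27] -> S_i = 9.99*7.10^i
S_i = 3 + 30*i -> [3, 33, 63, 93, 123]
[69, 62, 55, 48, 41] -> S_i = 69 + -7*i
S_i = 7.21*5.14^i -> [7.21, 37.06, 190.49, 979.09, 5032.55]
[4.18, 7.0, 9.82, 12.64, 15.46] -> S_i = 4.18 + 2.82*i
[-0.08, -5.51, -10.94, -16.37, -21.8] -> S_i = -0.08 + -5.43*i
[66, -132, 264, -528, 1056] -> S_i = 66*-2^i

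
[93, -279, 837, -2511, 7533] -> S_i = 93*-3^i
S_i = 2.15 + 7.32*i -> [2.15, 9.47, 16.79, 24.11, 31.43]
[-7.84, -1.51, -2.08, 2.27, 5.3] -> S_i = Random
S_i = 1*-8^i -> [1, -8, 64, -512, 4096]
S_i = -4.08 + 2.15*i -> [-4.08, -1.93, 0.22, 2.37, 4.52]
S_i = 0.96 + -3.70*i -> [0.96, -2.74, -6.44, -10.14, -13.84]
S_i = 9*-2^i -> [9, -18, 36, -72, 144]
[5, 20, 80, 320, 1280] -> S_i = 5*4^i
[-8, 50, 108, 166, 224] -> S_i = -8 + 58*i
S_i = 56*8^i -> [56, 448, 3584, 28672, 229376]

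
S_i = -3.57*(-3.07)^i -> [-3.57, 10.96, -33.65, 103.3, -317.12]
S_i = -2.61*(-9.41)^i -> [-2.61, 24.56, -231.11, 2174.75, -20464.4]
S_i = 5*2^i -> [5, 10, 20, 40, 80]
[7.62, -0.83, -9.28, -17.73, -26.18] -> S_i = 7.62 + -8.45*i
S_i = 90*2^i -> [90, 180, 360, 720, 1440]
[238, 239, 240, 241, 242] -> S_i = 238 + 1*i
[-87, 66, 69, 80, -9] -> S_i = Random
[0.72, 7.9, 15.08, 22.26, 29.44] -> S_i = 0.72 + 7.18*i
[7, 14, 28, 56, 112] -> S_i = 7*2^i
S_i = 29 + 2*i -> [29, 31, 33, 35, 37]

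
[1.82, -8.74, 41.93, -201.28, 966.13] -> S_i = 1.82*(-4.80)^i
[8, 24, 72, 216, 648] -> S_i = 8*3^i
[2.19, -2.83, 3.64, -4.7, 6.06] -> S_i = 2.19*(-1.29)^i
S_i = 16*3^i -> [16, 48, 144, 432, 1296]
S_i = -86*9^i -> [-86, -774, -6966, -62694, -564246]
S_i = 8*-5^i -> [8, -40, 200, -1000, 5000]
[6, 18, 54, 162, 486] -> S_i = 6*3^i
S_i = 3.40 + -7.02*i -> [3.4, -3.62, -10.64, -17.66, -24.68]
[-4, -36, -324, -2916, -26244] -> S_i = -4*9^i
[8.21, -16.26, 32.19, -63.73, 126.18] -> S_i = 8.21*(-1.98)^i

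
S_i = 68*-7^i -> [68, -476, 3332, -23324, 163268]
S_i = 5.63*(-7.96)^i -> [5.63, -44.81, 356.73, -2839.54, 22602.72]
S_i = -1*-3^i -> [-1, 3, -9, 27, -81]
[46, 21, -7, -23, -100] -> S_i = Random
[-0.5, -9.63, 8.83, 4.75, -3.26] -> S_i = Random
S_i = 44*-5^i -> [44, -220, 1100, -5500, 27500]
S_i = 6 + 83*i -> [6, 89, 172, 255, 338]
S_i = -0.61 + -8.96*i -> [-0.61, -9.57, -18.53, -27.49, -36.45]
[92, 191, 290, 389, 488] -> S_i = 92 + 99*i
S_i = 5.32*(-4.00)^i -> [5.32, -21.28, 85.12, -340.48, 1361.92]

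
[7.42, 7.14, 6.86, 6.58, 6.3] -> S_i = 7.42 + -0.28*i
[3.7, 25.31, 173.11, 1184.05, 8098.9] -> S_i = 3.70*6.84^i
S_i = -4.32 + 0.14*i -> [-4.32, -4.18, -4.04, -3.9, -3.76]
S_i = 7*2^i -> [7, 14, 28, 56, 112]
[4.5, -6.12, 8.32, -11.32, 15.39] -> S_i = 4.50*(-1.36)^i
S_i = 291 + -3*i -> [291, 288, 285, 282, 279]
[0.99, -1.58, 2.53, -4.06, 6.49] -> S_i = 0.99*(-1.60)^i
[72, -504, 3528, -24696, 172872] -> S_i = 72*-7^i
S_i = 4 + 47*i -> [4, 51, 98, 145, 192]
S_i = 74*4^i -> [74, 296, 1184, 4736, 18944]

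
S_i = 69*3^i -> [69, 207, 621, 1863, 5589]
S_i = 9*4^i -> [9, 36, 144, 576, 2304]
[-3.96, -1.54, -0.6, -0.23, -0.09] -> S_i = -3.96*0.39^i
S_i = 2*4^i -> [2, 8, 32, 128, 512]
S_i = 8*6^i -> [8, 48, 288, 1728, 10368]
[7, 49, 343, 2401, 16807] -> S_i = 7*7^i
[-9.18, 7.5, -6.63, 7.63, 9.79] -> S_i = Random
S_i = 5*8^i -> [5, 40, 320, 2560, 20480]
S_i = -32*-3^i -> [-32, 96, -288, 864, -2592]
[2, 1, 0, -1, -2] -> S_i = 2 + -1*i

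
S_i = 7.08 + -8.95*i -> [7.08, -1.87, -10.82, -19.77, -28.72]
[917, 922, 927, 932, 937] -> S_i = 917 + 5*i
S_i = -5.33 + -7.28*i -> [-5.33, -12.61, -19.89, -27.17, -34.45]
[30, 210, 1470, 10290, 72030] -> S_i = 30*7^i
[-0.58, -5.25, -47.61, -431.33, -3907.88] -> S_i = -0.58*9.06^i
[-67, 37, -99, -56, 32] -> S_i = Random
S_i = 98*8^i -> [98, 784, 6272, 50176, 401408]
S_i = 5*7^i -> [5, 35, 245, 1715, 12005]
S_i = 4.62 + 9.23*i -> [4.62, 13.85, 23.08, 32.31, 41.54]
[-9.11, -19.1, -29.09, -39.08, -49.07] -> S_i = -9.11 + -9.99*i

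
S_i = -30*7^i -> [-30, -210, -1470, -10290, -72030]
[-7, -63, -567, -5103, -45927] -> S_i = -7*9^i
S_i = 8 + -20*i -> [8, -12, -32, -52, -72]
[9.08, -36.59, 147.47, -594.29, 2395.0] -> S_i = 9.08*(-4.03)^i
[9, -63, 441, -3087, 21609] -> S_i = 9*-7^i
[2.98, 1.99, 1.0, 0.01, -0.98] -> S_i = 2.98 + -0.99*i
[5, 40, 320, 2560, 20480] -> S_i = 5*8^i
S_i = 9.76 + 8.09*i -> [9.76, 17.85, 25.94, 34.03, 42.12]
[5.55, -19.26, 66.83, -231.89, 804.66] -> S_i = 5.55*(-3.47)^i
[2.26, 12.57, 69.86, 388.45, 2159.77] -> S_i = 2.26*5.56^i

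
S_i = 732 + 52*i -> [732, 784, 836, 888, 940]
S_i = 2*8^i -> [2, 16, 128, 1024, 8192]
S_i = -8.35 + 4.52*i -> [-8.35, -3.83, 0.69, 5.21, 9.73]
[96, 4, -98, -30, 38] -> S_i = Random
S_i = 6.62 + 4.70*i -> [6.62, 11.32, 16.02, 20.72, 25.42]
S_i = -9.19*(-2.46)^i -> [-9.19, 22.61, -55.61, 136.81, -336.55]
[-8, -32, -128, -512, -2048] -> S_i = -8*4^i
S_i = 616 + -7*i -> [616, 609, 602, 595, 588]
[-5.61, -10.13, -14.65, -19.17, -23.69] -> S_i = -5.61 + -4.52*i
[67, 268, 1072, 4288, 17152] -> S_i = 67*4^i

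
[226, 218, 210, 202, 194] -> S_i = 226 + -8*i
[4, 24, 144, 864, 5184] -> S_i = 4*6^i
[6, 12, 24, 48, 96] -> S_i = 6*2^i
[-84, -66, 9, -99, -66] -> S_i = Random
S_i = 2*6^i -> [2, 12, 72, 432, 2592]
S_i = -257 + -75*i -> [-257, -332, -407, -482, -557]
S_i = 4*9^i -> [4, 36, 324, 2916, 26244]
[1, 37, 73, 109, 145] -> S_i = 1 + 36*i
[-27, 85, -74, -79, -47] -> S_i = Random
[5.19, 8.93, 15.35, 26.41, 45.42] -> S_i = 5.19*1.72^i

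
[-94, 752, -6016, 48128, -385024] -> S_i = -94*-8^i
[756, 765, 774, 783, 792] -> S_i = 756 + 9*i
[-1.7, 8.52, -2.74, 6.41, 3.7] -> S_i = Random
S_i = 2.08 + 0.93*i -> [2.08, 3.01, 3.94, 4.87, 5.8]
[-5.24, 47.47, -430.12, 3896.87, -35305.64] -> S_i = -5.24*(-9.06)^i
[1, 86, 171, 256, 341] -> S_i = 1 + 85*i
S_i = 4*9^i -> [4, 36, 324, 2916, 26244]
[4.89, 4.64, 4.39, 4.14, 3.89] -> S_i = 4.89 + -0.25*i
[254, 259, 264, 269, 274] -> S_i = 254 + 5*i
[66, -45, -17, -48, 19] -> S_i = Random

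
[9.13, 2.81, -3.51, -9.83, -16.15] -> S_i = 9.13 + -6.32*i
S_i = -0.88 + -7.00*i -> [-0.88, -7.88, -14.88, -21.88, -28.88]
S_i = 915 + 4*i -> [915, 919, 923, 927, 931]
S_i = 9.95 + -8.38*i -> [9.95, 1.57, -6.81, -15.19, -23.57]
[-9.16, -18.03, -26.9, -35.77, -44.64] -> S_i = -9.16 + -8.87*i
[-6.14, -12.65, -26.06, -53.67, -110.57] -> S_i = -6.14*2.06^i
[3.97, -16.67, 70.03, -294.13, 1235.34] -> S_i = 3.97*(-4.20)^i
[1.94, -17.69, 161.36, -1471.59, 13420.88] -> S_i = 1.94*(-9.12)^i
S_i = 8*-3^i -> [8, -24, 72, -216, 648]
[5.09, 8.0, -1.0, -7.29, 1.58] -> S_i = Random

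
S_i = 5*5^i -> [5, 25, 125, 625, 3125]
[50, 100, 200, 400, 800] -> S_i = 50*2^i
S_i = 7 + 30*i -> [7, 37, 67, 97, 127]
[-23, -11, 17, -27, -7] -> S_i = Random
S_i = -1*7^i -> [-1, -7, -49, -343, -2401]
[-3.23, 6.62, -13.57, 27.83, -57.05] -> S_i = -3.23*(-2.05)^i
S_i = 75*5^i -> [75, 375, 1875, 9375, 46875]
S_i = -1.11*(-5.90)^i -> [-1.11, 6.55, -38.64, 227.97, -1345.03]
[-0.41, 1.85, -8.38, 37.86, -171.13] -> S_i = -0.41*(-4.52)^i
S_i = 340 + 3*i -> [340, 343, 346, 349, 352]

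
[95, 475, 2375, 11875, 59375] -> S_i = 95*5^i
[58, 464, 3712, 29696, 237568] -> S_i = 58*8^i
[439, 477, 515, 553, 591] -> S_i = 439 + 38*i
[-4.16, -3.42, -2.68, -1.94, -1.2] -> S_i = -4.16 + 0.74*i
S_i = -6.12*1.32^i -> [-6.12, -8.08, -10.66, -14.08, -18.58]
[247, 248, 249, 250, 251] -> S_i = 247 + 1*i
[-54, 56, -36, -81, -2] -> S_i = Random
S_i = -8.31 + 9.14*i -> [-8.31, 0.83, 9.97, 19.11, 28.25]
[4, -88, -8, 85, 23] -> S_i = Random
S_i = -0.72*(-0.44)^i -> [-0.72, 0.32, -0.14, 0.06, -0.03]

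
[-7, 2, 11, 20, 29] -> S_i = -7 + 9*i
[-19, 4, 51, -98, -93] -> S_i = Random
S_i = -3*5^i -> [-3, -15, -75, -375, -1875]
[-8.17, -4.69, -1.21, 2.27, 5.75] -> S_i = -8.17 + 3.48*i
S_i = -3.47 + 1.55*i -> [-3.47, -1.92, -0.37, 1.18, 2.73]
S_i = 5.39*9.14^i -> [5.39, 49.26, 450.28, 4115.54, 37616.08]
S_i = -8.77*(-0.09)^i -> [-8.77, 0.79, -0.07, 0.01, -0.0]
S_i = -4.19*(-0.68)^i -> [-4.19, 2.85, -1.94, 1.32, -0.9]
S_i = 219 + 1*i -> [219, 220, 221, 222, 223]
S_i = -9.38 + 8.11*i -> [-9.38, -1.27, 6.84, 14.95, 23.06]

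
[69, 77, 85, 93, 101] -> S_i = 69 + 8*i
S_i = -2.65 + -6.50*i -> [-2.65, -9.15, -15.65, -22.15, -28.65]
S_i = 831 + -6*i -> [831, 825, 819, 813, 807]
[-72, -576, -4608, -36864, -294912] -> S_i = -72*8^i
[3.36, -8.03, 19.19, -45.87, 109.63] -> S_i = 3.36*(-2.39)^i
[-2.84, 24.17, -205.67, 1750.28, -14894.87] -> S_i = -2.84*(-8.51)^i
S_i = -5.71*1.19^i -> [-5.71, -6.79, -8.09, -9.62, -11.45]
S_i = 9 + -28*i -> [9, -19, -47, -75, -103]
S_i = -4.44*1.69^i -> [-4.44, -7.5, -12.68, -21.43, -36.22]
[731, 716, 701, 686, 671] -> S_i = 731 + -15*i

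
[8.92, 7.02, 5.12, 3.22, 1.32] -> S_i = 8.92 + -1.90*i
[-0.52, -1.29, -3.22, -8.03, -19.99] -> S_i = -0.52*2.49^i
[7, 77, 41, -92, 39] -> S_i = Random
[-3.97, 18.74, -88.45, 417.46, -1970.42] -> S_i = -3.97*(-4.72)^i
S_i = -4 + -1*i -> [-4, -5, -6, -7, -8]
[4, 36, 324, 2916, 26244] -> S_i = 4*9^i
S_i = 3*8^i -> [3, 24, 192, 1536, 12288]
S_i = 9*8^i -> [9, 72, 576, 4608, 36864]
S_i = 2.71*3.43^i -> [2.71, 9.3, 31.88, 109.36, 375.1]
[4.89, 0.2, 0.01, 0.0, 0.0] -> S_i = 4.89*0.04^i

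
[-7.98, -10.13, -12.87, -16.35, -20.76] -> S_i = -7.98*1.27^i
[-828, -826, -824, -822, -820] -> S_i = -828 + 2*i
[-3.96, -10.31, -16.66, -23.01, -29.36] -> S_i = -3.96 + -6.35*i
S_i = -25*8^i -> [-25, -200, -1600, -12800, -102400]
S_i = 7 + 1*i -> [7, 8, 9, 10, 11]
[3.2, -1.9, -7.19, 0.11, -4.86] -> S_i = Random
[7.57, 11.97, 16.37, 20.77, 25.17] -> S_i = 7.57 + 4.40*i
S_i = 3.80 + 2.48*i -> [3.8, 6.28, 8.76, 11.24, 13.72]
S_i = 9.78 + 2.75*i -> [9.78, 12.53, 15.28, 18.03, 20.78]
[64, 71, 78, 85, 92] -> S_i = 64 + 7*i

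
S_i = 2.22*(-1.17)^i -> [2.22, -2.6, 3.04, -3.56, 4.16]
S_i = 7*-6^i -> [7, -42, 252, -1512, 9072]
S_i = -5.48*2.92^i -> [-5.48, -16.0, -46.72, -136.44, -398.39]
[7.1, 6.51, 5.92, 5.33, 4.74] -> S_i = 7.10 + -0.59*i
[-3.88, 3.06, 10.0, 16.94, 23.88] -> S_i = -3.88 + 6.94*i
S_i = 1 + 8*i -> [1, 9, 17, 25, 33]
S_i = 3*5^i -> [3, 15, 75, 375, 1875]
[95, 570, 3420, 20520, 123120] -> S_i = 95*6^i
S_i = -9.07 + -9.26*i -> [-9.07, -18.33, -27.59, -36.85, -46.11]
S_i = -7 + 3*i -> [-7, -4, -1, 2, 5]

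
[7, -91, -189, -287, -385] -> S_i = 7 + -98*i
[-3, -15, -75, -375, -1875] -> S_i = -3*5^i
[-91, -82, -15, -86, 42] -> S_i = Random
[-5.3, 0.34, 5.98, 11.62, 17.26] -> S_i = -5.30 + 5.64*i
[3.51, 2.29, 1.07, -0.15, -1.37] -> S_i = 3.51 + -1.22*i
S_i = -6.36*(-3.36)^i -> [-6.36, 21.37, -71.8, 241.25, -810.61]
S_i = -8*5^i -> [-8, -40, -200, -1000, -5000]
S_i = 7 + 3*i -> [7, 10, 13, 16, 19]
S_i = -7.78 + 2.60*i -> [-7.78, -5.18, -2.58, 0.02, 2.62]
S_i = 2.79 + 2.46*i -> [2.79, 5.25, 7.71, 10.17, 12.63]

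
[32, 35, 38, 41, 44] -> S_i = 32 + 3*i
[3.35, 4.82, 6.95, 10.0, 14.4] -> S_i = 3.35*1.44^i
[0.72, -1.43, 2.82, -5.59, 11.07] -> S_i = 0.72*(-1.98)^i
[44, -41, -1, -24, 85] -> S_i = Random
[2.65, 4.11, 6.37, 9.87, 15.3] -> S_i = 2.65*1.55^i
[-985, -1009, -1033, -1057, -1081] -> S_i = -985 + -24*i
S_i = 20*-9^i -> [20, -180, 1620, -14580, 131220]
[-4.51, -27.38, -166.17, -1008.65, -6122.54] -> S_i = -4.51*6.07^i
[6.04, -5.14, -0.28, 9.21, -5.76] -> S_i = Random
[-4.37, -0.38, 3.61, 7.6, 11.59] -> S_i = -4.37 + 3.99*i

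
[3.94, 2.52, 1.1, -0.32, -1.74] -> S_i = 3.94 + -1.42*i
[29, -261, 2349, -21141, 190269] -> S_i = 29*-9^i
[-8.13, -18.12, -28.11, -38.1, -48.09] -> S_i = -8.13 + -9.99*i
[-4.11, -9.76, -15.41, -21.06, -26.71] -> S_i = -4.11 + -5.65*i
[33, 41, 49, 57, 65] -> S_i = 33 + 8*i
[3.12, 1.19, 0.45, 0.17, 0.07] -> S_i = 3.12*0.38^i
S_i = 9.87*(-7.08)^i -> [9.87, -69.88, 494.75, -3502.81, 24799.91]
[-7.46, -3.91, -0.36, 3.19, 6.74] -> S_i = -7.46 + 3.55*i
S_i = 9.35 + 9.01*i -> [9.35, 18.36, 27.37, 36.38, 45.39]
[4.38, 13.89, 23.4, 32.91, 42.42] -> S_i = 4.38 + 9.51*i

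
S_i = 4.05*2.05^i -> [4.05, 8.3, 17.02, 34.89, 71.53]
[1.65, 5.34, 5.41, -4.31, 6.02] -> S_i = Random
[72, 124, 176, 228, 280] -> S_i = 72 + 52*i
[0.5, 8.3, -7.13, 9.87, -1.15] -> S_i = Random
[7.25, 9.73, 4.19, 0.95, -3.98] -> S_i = Random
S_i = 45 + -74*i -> [45, -29, -103, -177, -251]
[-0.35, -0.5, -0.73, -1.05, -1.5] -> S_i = -0.35*1.44^i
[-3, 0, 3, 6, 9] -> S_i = -3 + 3*i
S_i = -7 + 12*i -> [-7, 5, 17, 29, 41]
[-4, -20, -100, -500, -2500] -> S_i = -4*5^i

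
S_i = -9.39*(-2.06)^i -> [-9.39, 19.34, -39.85, 82.09, -169.1]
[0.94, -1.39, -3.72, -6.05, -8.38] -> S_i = 0.94 + -2.33*i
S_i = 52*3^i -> [52, 156, 468, 1404, 4212]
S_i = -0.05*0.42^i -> [-0.05, -0.02, -0.01, -0.0, -0.0]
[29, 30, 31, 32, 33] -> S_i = 29 + 1*i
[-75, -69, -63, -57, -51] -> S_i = -75 + 6*i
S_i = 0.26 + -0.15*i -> [0.26, 0.11, -0.04, -0.19, -0.34]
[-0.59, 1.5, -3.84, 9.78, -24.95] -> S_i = -0.59*(-2.55)^i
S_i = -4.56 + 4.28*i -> [-4.56, -0.28, 4.0, 8.28, 12.56]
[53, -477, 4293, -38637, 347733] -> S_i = 53*-9^i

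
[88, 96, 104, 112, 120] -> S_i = 88 + 8*i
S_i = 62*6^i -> [62, 372, 2232, 13392, 80352]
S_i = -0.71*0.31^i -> [-0.71, -0.22, -0.07, -0.02, -0.01]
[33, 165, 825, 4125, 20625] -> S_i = 33*5^i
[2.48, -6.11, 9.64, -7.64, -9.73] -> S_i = Random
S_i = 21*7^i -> [21, 147, 1029, 7203, 50421]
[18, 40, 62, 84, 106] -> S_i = 18 + 22*i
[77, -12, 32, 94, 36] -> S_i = Random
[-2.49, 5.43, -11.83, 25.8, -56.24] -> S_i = -2.49*(-2.18)^i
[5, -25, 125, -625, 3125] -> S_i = 5*-5^i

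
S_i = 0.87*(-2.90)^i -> [0.87, -2.52, 7.32, -21.22, 61.53]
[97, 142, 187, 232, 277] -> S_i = 97 + 45*i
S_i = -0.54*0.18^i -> [-0.54, -0.1, -0.02, -0.0, -0.0]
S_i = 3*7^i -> [3, 21, 147, 1029, 7203]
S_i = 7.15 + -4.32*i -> [7.15, 2.83, -1.49, -5.81, -10.13]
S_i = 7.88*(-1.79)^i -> [7.88, -14.11, 25.25, -45.19, 80.9]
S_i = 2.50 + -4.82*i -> [2.5, -2.32, -7.14, -11.96, -16.78]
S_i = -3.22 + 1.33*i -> [-3.22, -1.89, -0.56, 0.77, 2.1]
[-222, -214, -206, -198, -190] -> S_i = -222 + 8*i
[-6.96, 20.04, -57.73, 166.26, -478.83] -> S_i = -6.96*(-2.88)^i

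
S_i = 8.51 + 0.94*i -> [8.51, 9.45, 10.39, 11.33, 12.27]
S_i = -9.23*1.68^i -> [-9.23, -15.51, -26.05, -43.77, -73.53]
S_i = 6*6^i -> [6, 36, 216, 1296, 7776]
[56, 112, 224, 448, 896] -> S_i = 56*2^i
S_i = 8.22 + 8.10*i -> [8.22, 16.32, 24.42, 32.52, 40.62]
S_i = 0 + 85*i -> [0, 85, 170, 255, 340]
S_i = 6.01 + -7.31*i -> [6.01, -1.3, -8.61, -15.92, -23.23]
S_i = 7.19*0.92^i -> [7.19, 6.61, 6.09, 5.6, 5.15]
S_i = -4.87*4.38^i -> [-4.87, -21.33, -93.43, -409.21, -1792.36]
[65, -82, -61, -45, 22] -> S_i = Random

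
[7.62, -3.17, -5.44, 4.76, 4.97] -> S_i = Random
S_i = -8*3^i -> [-8, -24, -72, -216, -648]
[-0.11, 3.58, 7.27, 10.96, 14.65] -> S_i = -0.11 + 3.69*i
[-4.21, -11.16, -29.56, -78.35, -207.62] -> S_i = -4.21*2.65^i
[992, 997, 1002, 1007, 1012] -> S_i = 992 + 5*i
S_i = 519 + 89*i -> [519, 608, 697, 786, 875]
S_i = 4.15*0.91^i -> [4.15, 3.78, 3.44, 3.13, 2.85]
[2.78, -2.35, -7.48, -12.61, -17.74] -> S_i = 2.78 + -5.13*i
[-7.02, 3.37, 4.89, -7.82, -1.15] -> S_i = Random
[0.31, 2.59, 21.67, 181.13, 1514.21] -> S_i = 0.31*8.36^i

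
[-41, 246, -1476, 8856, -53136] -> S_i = -41*-6^i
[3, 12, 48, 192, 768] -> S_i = 3*4^i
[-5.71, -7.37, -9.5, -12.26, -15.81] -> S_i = -5.71*1.29^i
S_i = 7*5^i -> [7, 35, 175, 875, 4375]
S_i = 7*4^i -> [7, 28, 112, 448, 1792]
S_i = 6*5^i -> [6, 30, 150, 750, 3750]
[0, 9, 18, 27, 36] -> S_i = 0 + 9*i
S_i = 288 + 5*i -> [288, 293, 298, 303, 308]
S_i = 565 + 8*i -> [565, 573, 581, 589, 597]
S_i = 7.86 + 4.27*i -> [7.86, 12.13, 16.4, 20.67, 24.94]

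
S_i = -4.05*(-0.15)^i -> [-4.05, 0.61, -0.09, 0.01, -0.0]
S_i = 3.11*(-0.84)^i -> [3.11, -2.61, 2.19, -1.84, 1.55]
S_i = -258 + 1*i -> [-258, -257, -256, -255, -254]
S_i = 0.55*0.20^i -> [0.55, 0.11, 0.02, 0.0, 0.0]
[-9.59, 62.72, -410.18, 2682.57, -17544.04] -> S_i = -9.59*(-6.54)^i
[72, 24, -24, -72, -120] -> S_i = 72 + -48*i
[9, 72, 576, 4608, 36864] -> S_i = 9*8^i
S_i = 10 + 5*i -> [10, 15, 20, 25, 30]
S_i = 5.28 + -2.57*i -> [5.28, 2.71, 0.14, -2.43, -5.0]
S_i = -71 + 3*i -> [-71, -68, -65, -62, -59]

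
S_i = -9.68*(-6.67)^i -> [-9.68, 64.57, -430.65, 2872.45, -19159.26]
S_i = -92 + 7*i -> [-92, -85, -78, -71, -64]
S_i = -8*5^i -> [-8, -40, -200, -1000, -5000]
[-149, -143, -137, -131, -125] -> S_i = -149 + 6*i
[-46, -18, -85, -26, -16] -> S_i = Random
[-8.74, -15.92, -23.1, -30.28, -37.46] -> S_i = -8.74 + -7.18*i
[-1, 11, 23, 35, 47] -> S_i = -1 + 12*i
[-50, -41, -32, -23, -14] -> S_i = -50 + 9*i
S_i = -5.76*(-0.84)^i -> [-5.76, 4.84, -4.06, 3.41, -2.87]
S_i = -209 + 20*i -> [-209, -189, -169, -149, -129]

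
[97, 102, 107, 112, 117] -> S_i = 97 + 5*i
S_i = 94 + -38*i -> [94, 56, 18, -20, -58]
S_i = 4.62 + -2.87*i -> [4.62, 1.75, -1.12, -3.99, -6.86]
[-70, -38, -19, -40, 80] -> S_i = Random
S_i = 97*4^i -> [97, 388, 1552, 6208, 24832]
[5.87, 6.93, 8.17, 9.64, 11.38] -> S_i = 5.87*1.18^i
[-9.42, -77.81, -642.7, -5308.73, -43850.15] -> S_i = -9.42*8.26^i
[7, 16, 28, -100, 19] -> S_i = Random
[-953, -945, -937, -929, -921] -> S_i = -953 + 8*i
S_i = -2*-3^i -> [-2, 6, -18, 54, -162]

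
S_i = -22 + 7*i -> [-22, -15, -8, -1, 6]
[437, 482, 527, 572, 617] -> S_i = 437 + 45*i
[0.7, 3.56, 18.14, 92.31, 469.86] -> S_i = 0.70*5.09^i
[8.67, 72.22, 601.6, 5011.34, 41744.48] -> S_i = 8.67*8.33^i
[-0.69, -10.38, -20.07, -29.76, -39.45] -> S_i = -0.69 + -9.69*i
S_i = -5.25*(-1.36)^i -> [-5.25, 7.14, -9.71, 13.21, -17.96]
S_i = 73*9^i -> [73, 657, 5913, 53217, 478953]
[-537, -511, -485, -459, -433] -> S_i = -537 + 26*i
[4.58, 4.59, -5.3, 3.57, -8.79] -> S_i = Random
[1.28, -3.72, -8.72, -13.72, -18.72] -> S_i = 1.28 + -5.00*i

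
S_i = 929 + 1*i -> [929, 930, 931, 932, 933]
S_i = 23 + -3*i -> [23, 20, 17, 14, 11]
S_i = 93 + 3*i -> [93, 96, 99, 102, 105]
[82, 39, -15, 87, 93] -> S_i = Random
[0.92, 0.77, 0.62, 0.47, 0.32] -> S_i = 0.92 + -0.15*i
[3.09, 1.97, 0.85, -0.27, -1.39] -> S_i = 3.09 + -1.12*i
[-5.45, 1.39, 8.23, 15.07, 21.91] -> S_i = -5.45 + 6.84*i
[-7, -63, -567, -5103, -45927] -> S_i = -7*9^i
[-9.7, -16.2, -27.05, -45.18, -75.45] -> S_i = -9.70*1.67^i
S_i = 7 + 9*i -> [7, 16, 25, 34, 43]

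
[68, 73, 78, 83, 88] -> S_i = 68 + 5*i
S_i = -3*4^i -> [-3, -12, -48, -192, -768]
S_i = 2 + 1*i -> [2, 3, 4, 5, 6]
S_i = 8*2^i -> [8, 16, 32, 64, 128]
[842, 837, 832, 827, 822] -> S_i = 842 + -5*i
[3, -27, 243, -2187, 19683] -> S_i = 3*-9^i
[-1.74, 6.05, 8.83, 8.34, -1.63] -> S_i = Random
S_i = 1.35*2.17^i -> [1.35, 2.93, 6.36, 13.79, 29.93]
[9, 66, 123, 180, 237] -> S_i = 9 + 57*i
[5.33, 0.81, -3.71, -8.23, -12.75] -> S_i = 5.33 + -4.52*i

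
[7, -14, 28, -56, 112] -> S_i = 7*-2^i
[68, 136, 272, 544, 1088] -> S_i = 68*2^i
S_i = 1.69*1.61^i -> [1.69, 2.72, 4.38, 7.05, 11.36]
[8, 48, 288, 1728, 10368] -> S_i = 8*6^i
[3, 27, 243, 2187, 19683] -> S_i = 3*9^i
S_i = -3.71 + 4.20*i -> [-3.71, 0.49, 4.69, 8.89, 13.09]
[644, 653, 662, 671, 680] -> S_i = 644 + 9*i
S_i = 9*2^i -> [9, 18, 36, 72, 144]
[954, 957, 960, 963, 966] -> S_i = 954 + 3*i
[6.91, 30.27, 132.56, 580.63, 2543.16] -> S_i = 6.91*4.38^i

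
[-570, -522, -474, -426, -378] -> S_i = -570 + 48*i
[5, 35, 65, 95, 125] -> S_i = 5 + 30*i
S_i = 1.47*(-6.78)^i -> [1.47, -9.97, 67.57, -458.15, 3106.25]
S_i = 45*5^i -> [45, 225, 1125, 5625, 28125]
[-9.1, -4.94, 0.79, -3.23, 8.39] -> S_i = Random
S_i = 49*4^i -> [49, 196, 784, 3136, 12544]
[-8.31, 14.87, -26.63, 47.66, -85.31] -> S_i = -8.31*(-1.79)^i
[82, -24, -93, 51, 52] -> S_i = Random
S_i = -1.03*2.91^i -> [-1.03, -3.0, -8.72, -25.38, -73.86]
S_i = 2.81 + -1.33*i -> [2.81, 1.48, 0.15, -1.18, -2.51]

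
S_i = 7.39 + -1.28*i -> [7.39, 6.11, 4.83, 3.55, 2.27]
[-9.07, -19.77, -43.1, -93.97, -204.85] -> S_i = -9.07*2.18^i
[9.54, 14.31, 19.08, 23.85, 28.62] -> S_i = 9.54 + 4.77*i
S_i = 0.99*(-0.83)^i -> [0.99, -0.82, 0.68, -0.57, 0.47]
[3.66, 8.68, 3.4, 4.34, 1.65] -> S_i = Random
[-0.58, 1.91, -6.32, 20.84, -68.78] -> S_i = -0.58*(-3.30)^i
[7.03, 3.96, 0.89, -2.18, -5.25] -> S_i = 7.03 + -3.07*i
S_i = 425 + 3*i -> [425, 428, 431, 434, 437]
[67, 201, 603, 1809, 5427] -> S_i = 67*3^i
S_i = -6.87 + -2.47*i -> [-6.87, -9.34, -11.81, -14.28, -16.75]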